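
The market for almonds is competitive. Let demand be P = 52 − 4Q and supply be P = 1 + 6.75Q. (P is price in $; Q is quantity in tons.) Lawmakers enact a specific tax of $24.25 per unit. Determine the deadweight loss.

Competitive equilibrium: 52 − 4Q = 1 + 6.75Q → Q* = 4.7442, P* = 33.0233.
With the tax, the buyer price exceeds the seller price by 24.25: (52 − 4Q) − (1 + 6.75Q) = 24.25 → Q' = 2.4884.
ΔQ = 4.7442 − 2.4884 = 2.2558; the wedge equals the tax, 24.25.
DWL = ½ × 2.2558 × 24.25 = $27.35.

$27.35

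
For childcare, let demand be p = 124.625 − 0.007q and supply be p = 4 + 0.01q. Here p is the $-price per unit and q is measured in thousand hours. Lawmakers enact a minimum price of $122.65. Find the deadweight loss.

Competitive equilibrium: 124.625 − 0.007q = 4 + 0.01q → q* = 7095.58824, p* = 74.95588.
At the floor p = 122.65, quantity demanded = (124.625 − 122.65)/0.007 = 282.14286.
Sellers' marginal cost at q' = 282.14286: 4 + 0.01·282.14286 = 6.82143.
Δq = 7095.58824 − 282.14286 = 6813.44538; wedge = 122.65 − 6.82143 = 115.82857.
DWL = ½ × 6813.44538 × 115.82857 = $394595.82 thousand.

$394595.82 thousand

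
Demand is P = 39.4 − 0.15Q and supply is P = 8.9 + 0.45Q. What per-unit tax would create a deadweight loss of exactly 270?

18

Competitive equilibrium: 39.4 − 0.15Q = 8.9 + 0.45Q → Q* = 50.8333, P* = 31.775.
A tax t gives ΔQ = t/0.6 and wedge t, so DWL = t²/1.2.
t²/1.2 = 270 → t² = 324 → t = 18.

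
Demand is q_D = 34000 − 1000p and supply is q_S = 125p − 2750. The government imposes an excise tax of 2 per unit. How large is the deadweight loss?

In inverse form: demand p = 34 − 0.001q, supply p = 22 + 0.008q.
Competitive equilibrium: 34 − 0.001q = 22 + 0.008q → q* = 1333.3333, p* = 32.6667.
With the tax, the buyer price exceeds the seller price by 2: (34 − 0.001q) − (22 + 0.008q) = 2 → q' = 1111.1111.
Δq = 1333.3333 − 1111.1111 = 222.2222; the wedge equals the tax, 2.
The triangle = ½ × 222.2222 × 2 = 222.22.

222.22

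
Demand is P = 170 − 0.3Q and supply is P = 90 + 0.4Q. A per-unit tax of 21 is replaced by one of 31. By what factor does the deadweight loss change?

Competitive equilibrium: 170 − 0.3Q = 90 + 0.4Q → Q* = 114.2857, P* = 135.7143.
For a per-unit tax t: ΔQ = t/0.7, so DWL = ½·t·(t/0.7) = t²/1.4.
At t = 21: DWL = 315. At t = 31: DWL = 686.429.
Ratio = (31/21)² = 2.179.

2.179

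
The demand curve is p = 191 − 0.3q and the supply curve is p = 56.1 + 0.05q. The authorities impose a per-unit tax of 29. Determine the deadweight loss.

Competitive equilibrium: 191 − 0.3q = 56.1 + 0.05q → q* = 385.4286, p* = 75.3714.
With the tax, the buyer price exceeds the seller price by 29: (191 − 0.3q) − (56.1 + 0.05q) = 29 → q' = 302.5714.
Δq = 385.4286 − 302.5714 = 82.8572; the wedge equals the tax, 29.
Welfare loss = ½ × 82.8572 × 29 = 1201.43.

1201.43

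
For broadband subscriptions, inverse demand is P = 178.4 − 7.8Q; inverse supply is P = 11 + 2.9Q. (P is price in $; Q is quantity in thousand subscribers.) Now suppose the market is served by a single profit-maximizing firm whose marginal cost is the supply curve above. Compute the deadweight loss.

$232.78 thousand

Competitive equilibrium: 178.4 − 7.8Q = 11 + 2.9Q → Q* = 15.6449, P* = 56.3701.
Marginal revenue: MR = 178.4 − 15.6Q. Set MR = MC: 178.4 − 15.6Q = 11 + 2.9Q → Q_m = 9.0486.
Price P_m = 178.4 − 7.8·9.0486 = 107.8209; MC(Q_m) = 11 + 2.9·9.0486 = 37.2409.
Competitive Q* = 15.6449, so ΔQ = 6.5963; wedge = 107.8209 − 37.2409 = 70.58.
DWL = ½ × 6.5963 × 70.58 = $232.78 thousand.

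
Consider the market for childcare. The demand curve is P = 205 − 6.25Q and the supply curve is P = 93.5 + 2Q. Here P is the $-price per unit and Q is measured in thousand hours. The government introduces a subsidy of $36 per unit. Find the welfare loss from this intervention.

Competitive equilibrium: 205 − 6.25Q = 93.5 + 2Q → Q* = 13.51515, P* = 120.5303.
The subsidy lowers effective supply by 36: P = 57.5 + 2Q.
New quantity: 205 − 6.25Q = 57.5 + 2Q → Q' = 17.87879.
Overproduction ΔQ = 17.87879 − 13.51515 = 4.36364; wedge = subsidy = 36.
Deadweight loss = ½ × 4.36364 × 36 = $78.55 thousand.

$78.55 thousand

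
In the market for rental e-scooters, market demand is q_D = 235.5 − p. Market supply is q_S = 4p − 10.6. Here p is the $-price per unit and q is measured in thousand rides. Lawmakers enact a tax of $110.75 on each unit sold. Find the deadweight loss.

$4906.225 thousand

In inverse form: demand p = 235.5 − q, supply p = 2.65 + 0.25q.
Competitive equilibrium: 235.5 − q = 2.65 + 0.25q → q* = 186.28, p* = 49.22.
With the tax, the buyer price exceeds the seller price by 110.75: (235.5 − q) − (2.65 + 0.25q) = 110.75 → q' = 97.68.
Δq = 186.28 − 97.68 = 88.6; the wedge equals the tax, 110.75.
Deadweight loss = ½ × 88.6 × 110.75 = $4906.225 thousand.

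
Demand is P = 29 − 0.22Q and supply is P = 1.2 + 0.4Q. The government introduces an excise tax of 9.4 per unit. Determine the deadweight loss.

71.26

Competitive equilibrium: 29 − 0.22Q = 1.2 + 0.4Q → Q* = 44.8387, P* = 19.1355.
With the tax, the buyer price exceeds the seller price by 9.4: (29 − 0.22Q) − (1.2 + 0.4Q) = 9.4 → Q' = 29.6774.
ΔQ = 44.8387 − 29.6774 = 15.1613; the wedge equals the tax, 9.4.
The triangle = ½ × 15.1613 × 9.4 = 71.26.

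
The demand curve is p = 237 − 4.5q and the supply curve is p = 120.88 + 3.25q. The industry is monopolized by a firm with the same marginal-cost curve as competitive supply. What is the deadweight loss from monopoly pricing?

117.39

Competitive equilibrium: 237 − 4.5q = 120.88 + 3.25q → q* = 14.9832, p* = 169.5755.
Marginal revenue: MR = 237 − 9q. Set MR = MC: 237 − 9q = 120.88 + 3.25q → q_m = 9.4792.
Price p_m = 237 − 4.5·9.4792 = 194.3436; MC(q_m) = 120.88 + 3.25·9.4792 = 151.6874.
Competitive q* = 14.9832, so Δq = 5.504; wedge = 194.3436 − 151.6874 = 42.6562.
Welfare loss = ½ × 5.504 × 42.6562 = 117.39.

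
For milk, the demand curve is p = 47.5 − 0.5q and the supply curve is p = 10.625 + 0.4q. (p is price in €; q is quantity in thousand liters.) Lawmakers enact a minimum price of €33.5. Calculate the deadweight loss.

Competitive equilibrium: 47.5 − 0.5q = 10.625 + 0.4q → q* = 40.9722, p* = 27.0139.
At the floor p = 33.5, quantity demanded = (47.5 − 33.5)/0.5 = 28.
Sellers' marginal cost at q' = 28: 10.625 + 0.4·28 = 21.825.
Δq = 40.9722 − 28 = 12.9722; wedge = 33.5 − 21.825 = 11.675.
Welfare loss = ½ × 12.9722 × 11.675 = €75.73 thousand.

€75.73 thousand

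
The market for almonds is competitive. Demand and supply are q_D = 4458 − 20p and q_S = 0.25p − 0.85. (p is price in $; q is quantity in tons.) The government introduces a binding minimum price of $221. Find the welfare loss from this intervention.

$531.28

In inverse form: demand p = 222.9 − 0.05q, supply p = 3.4 + 4q.
Competitive equilibrium: 222.9 − 0.05q = 3.4 + 4q → q* = 54.1975, p* = 220.1901.
At the floor p = 221, quantity demanded = (222.9 − 221)/0.05 = 38.
Sellers' marginal cost at q' = 38: 3.4 + 4·38 = 155.4.
Δq = 54.1975 − 38 = 16.1975; wedge = 221 − 155.4 = 65.6.
The triangle = ½ × 16.1975 × 65.6 = $531.28.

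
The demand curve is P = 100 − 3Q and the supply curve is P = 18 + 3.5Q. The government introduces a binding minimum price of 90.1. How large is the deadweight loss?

Competitive equilibrium: 100 − 3Q = 18 + 3.5Q → Q* = 12.6154, P* = 62.1538.
At the floor P = 90.1, quantity demanded = (100 − 90.1)/3 = 3.3.
Sellers' marginal cost at Q' = 3.3: 18 + 3.5·3.3 = 29.55.
ΔQ = 12.6154 − 3.3 = 9.3154; wedge = 90.1 − 29.55 = 60.55.
The triangle = ½ × 9.3154 × 60.55 = 282.02.

282.02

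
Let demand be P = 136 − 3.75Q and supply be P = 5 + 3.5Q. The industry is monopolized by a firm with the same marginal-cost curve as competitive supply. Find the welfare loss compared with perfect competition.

137.55

Competitive equilibrium: 136 − 3.75Q = 5 + 3.5Q → Q* = 18.069, P* = 68.2414.
Marginal revenue: MR = 136 − 7.5Q. Set MR = MC: 136 − 7.5Q = 5 + 3.5Q → Q_m = 11.9091.
Price P_m = 136 − 3.75·11.9091 = 91.3409; MC(Q_m) = 5 + 3.5·11.9091 = 46.6819.
Competitive Q* = 18.069, so ΔQ = 6.1599; wedge = 91.3409 − 46.6819 = 44.659.
Welfare loss = ½ × 6.1599 × 44.659 = 137.55.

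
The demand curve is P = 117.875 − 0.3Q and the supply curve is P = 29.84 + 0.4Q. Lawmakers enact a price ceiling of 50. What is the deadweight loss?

1987.92

Competitive equilibrium: 117.875 − 0.3Q = 29.84 + 0.4Q → Q* = 125.7643, P* = 80.1457.
At the ceiling P = 50, quantity supplied = (50 − 29.84)/0.4 = 50.4.
Willingness to pay at Q' = 50.4: 117.875 − 0.3·50.4 = 102.755.
ΔQ = 125.7643 − 50.4 = 75.3643; wedge = 102.755 − 50 = 52.755.
The triangle = ½ × 75.3643 × 52.755 = 1987.92.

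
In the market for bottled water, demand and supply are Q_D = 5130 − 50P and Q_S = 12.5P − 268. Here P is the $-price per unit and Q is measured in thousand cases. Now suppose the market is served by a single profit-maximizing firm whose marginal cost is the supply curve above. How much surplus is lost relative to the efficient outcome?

$914.85 thousand

In inverse form: demand P = 102.6 − 0.02Q, supply P = 21.44 + 0.08Q.
Competitive equilibrium: 102.6 − 0.02Q = 21.44 + 0.08Q → Q* = 811.6, P* = 86.368.
Marginal revenue: MR = 102.6 − 0.04Q. Set MR = MC: 102.6 − 0.04Q = 21.44 + 0.08Q → Q_m = 676.3333.
Price P_m = 102.6 − 0.02·676.3333 = 89.0733; MC(Q_m) = 21.44 + 0.08·676.3333 = 75.5467.
Competitive Q* = 811.6, so ΔQ = 135.2667; wedge = 89.0733 − 75.5467 = 13.5266.
DWL = ½ × 135.2667 × 13.5266 = $914.85 thousand.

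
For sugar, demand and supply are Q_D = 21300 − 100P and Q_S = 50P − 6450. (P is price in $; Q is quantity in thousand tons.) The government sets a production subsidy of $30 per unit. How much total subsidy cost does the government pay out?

$114000 thousand

In inverse form: demand P = 213 − 0.01Q, supply P = 129 + 0.02Q.
Competitive equilibrium: 213 − 0.01Q = 129 + 0.02Q → Q* = 2800, P* = 185.
The subsidy lowers effective supply by 30: P = 99 + 0.02Q.
New quantity: 213 − 0.01Q = 99 + 0.02Q → Q' = 3800.
Total subsidy cost = 30 × 3800 = $114000 thousand.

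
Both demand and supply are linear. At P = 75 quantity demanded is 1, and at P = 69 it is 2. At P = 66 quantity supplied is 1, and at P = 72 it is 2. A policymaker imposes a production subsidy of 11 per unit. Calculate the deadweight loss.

5.04

Demand slope = (69 − 75)/(2 − 1) = −6, so P = 81 − 6Q.
Supply slope = (72 − 66)/(2 − 1) = 6, so P = 60 + 6Q.
Competitive equilibrium: 81 − 6Q = 60 + 6Q → Q* = 1.75, P* = 70.5.
The subsidy lowers effective supply by 11: P = 49 + 6Q.
New quantity: 81 − 6Q = 49 + 6Q → Q' = 2.6667.
Overproduction ΔQ = 2.6667 − 1.75 = 0.9167; wedge = subsidy = 11.
Welfare loss = ½ × 0.9167 × 11 = 5.04.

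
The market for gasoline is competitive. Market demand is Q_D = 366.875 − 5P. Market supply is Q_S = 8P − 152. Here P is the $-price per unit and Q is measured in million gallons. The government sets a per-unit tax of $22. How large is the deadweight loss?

$744.62 million

In inverse form: demand P = 73.375 − 0.2Q, supply P = 19 + 0.125Q.
Competitive equilibrium: 73.375 − 0.2Q = 19 + 0.125Q → Q* = 167.3077, P* = 39.9135.
With the tax, the buyer price exceeds the seller price by 22: (73.375 − 0.2Q) − (19 + 0.125Q) = 22 → Q' = 99.6154.
ΔQ = 167.3077 − 99.6154 = 67.6923; the wedge equals the tax, 22.
Welfare loss = ½ × 67.6923 × 22 = $744.62 million.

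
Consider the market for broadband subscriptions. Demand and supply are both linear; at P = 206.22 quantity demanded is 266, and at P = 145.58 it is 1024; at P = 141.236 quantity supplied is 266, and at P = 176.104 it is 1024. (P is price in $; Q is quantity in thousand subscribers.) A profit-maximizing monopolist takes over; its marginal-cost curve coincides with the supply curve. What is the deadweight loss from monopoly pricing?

Demand slope = (145.58 − 206.22)/(1024 − 266) = −0.08, so P = 227.5 − 0.08Q.
Supply slope = (176.104 − 141.236)/(1024 − 266) = 0.046, so P = 129 + 0.046Q.
Competitive equilibrium: 227.5 − 0.08Q = 129 + 0.046Q → Q* = 781.74603, P* = 164.96032.
Marginal revenue: MR = 227.5 − 0.16Q. Set MR = MC: 227.5 − 0.16Q = 129 + 0.046Q → Q_m = 478.15534.
Price P_m = 227.5 − 0.08·478.15534 = 189.24757; MC(Q_m) = 129 + 0.046·478.15534 = 150.99515.
Competitive Q* = 781.74603, so ΔQ = 303.59069; wedge = 189.24757 − 150.99515 = 38.25242.
Deadweight loss = ½ × 303.59069 × 38.25242 = $5806.54 thousand.

$5806.54 thousand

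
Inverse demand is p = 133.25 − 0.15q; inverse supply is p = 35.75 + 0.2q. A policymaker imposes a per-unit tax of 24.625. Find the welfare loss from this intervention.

Competitive equilibrium: 133.25 − 0.15q = 35.75 + 0.2q → q* = 278.5714, p* = 91.4643.
With the tax, the buyer price exceeds the seller price by 24.625: (133.25 − 0.15q) − (35.75 + 0.2q) = 24.625 → q' = 208.2143.
Δq = 278.5714 − 208.2143 = 70.3571; the wedge equals the tax, 24.625.
Welfare loss = ½ × 70.3571 × 24.625 = 866.27.

866.27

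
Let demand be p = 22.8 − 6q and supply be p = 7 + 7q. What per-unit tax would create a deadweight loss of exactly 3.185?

9.1

Competitive equilibrium: 22.8 − 6q = 7 + 7q → q* = 1.2154, p* = 15.5077.
A tax t gives Δq = t/13 and wedge t, so DWL = t²/26.
t²/26 = 3.185 → t² = 82.81 → t = 9.1.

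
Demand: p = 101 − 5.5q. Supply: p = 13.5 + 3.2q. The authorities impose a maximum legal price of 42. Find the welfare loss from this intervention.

Competitive equilibrium: 101 − 5.5q = 13.5 + 3.2q → q* = 10.05747, p* = 45.68391.
At the ceiling p = 42, quantity supplied = (42 − 13.5)/3.2 = 8.90625.
Willingness to pay at q' = 8.90625: 101 − 5.5·8.90625 = 52.01563.
Δq = 10.05747 − 8.90625 = 1.15122; wedge = 52.01563 − 42 = 10.01563.
The triangle = ½ × 1.15122 × 10.01563 = 5.77.

5.77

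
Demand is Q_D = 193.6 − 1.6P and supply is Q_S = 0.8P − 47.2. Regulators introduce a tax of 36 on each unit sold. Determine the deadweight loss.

In inverse form: demand P = 121 − 0.625Q, supply P = 59 + 1.25Q.
Competitive equilibrium: 121 − 0.625Q = 59 + 1.25Q → Q* = 33.0667, P* = 100.3333.
With the tax, the buyer price exceeds the seller price by 36: (121 − 0.625Q) − (59 + 1.25Q) = 36 → Q' = 13.8667.
ΔQ = 33.0667 − 13.8667 = 19.2; the wedge equals the tax, 36.
The triangle = ½ × 19.2 × 36 = 345.60.

345.60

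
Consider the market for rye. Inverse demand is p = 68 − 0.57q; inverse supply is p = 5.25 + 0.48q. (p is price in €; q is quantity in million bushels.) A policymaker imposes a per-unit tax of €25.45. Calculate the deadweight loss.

€308.43 million

Competitive equilibrium: 68 − 0.57q = 5.25 + 0.48q → q* = 59.7619, p* = 33.9357.
With the tax, the buyer price exceeds the seller price by 25.45: (68 − 0.57q) − (5.25 + 0.48q) = 25.45 → q' = 35.5238.
Δq = 59.7619 − 35.5238 = 24.2381; the wedge equals the tax, 25.45.
The triangle = ½ × 24.2381 × 25.45 = €308.43 million.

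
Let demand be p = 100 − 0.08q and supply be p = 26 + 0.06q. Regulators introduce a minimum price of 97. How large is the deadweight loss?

16880.58

Competitive equilibrium: 100 − 0.08q = 26 + 0.06q → q* = 528.5714, p* = 57.7143.
At the floor p = 97, quantity demanded = (100 − 97)/0.08 = 37.5.
Sellers' marginal cost at q' = 37.5: 26 + 0.06·37.5 = 28.25.
Δq = 528.5714 − 37.5 = 491.0714; wedge = 97 − 28.25 = 68.75.
The triangle = ½ × 491.0714 × 68.75 = 16880.58.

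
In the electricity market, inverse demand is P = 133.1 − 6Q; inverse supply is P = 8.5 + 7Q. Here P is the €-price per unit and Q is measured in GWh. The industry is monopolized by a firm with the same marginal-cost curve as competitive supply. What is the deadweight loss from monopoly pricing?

€59.55

Competitive equilibrium: 133.1 − 6Q = 8.5 + 7Q → Q* = 9.5846, P* = 75.5923.
Marginal revenue: MR = 133.1 − 12Q. Set MR = MC: 133.1 − 12Q = 8.5 + 7Q → Q_m = 6.5579.
Price P_m = 133.1 − 6·6.5579 = 93.7526; MC(Q_m) = 8.5 + 7·6.5579 = 54.4053.
Competitive Q* = 9.5846, so ΔQ = 3.0267; wedge = 93.7526 − 54.4053 = 39.3473.
Welfare loss = ½ × 3.0267 × 39.3473 = €59.55.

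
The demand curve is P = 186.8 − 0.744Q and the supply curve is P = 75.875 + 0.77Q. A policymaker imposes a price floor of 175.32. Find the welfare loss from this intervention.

2532.17

Competitive equilibrium: 186.8 − 0.744Q = 75.875 + 0.77Q → Q* = 73.2662, P* = 132.29.
At the floor P = 175.32, quantity demanded = (186.8 − 175.32)/0.744 = 15.4301.
Sellers' marginal cost at Q' = 15.4301: 75.875 + 0.77·15.4301 = 87.7562.
ΔQ = 73.2662 − 15.4301 = 57.8361; wedge = 175.32 − 87.7562 = 87.5638.
The triangle = ½ × 57.8361 × 87.5638 = 2532.17.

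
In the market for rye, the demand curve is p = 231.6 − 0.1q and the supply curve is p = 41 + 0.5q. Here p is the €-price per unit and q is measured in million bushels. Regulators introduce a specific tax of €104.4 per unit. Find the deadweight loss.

Competitive equilibrium: 231.6 − 0.1q = 41 + 0.5q → q* = 317.6667, p* = 199.8333.
With the tax, the buyer price exceeds the seller price by 104.4: (231.6 − 0.1q) − (41 + 0.5q) = 104.4 → q' = 143.6667.
Δq = 317.6667 − 143.6667 = 174; the wedge equals the tax, 104.4.
Deadweight loss = ½ × 174 × 104.4 = €9082.80 million.

€9082.80 million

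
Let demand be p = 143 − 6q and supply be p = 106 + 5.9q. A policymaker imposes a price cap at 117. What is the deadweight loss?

9.22

Competitive equilibrium: 143 − 6q = 106 + 5.9q → q* = 3.1092, p* = 124.3445.
At the ceiling p = 117, quantity supplied = (117 − 106)/5.9 = 1.8644.
Willingness to pay at q' = 1.8644: 143 − 6·1.8644 = 131.8136.
Δq = 3.1092 − 1.8644 = 1.2448; wedge = 131.8136 − 117 = 14.8136.
DWL = ½ × 1.2448 × 14.8136 = 9.22.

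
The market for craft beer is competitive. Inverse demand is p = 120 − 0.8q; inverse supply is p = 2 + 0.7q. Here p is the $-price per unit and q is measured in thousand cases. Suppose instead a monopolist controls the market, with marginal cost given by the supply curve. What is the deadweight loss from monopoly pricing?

$561.52 thousand

Competitive equilibrium: 120 − 0.8q = 2 + 0.7q → q* = 78.66667, p* = 57.06667.
Marginal revenue: MR = 120 − 1.6q. Set MR = MC: 120 − 1.6q = 2 + 0.7q → q_m = 51.30435.
Price p_m = 120 − 0.8·51.30435 = 78.95652; MC(q_m) = 2 + 0.7·51.30435 = 37.91305.
Competitive q* = 78.66667, so Δq = 27.36232; wedge = 78.95652 − 37.91305 = 41.04347.
The triangle = ½ × 27.36232 × 41.04347 = $561.52 thousand.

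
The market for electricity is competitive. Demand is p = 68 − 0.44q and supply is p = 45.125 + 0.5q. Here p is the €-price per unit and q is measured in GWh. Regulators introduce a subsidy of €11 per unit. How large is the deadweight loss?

Competitive equilibrium: 68 − 0.44q = 45.125 + 0.5q → q* = 24.3351, p* = 57.2926.
The subsidy lowers effective supply by 11: p = 34.125 + 0.5q.
New quantity: 68 − 0.44q = 34.125 + 0.5q → q' = 36.0372.
Overproduction Δq = 36.0372 − 24.3351 = 11.7021; wedge = subsidy = 11.
DWL = ½ × 11.7021 × 11 = €64.36.

€64.36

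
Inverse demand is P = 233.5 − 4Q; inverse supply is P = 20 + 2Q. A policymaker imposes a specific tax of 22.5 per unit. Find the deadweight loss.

Competitive equilibrium: 233.5 − 4Q = 20 + 2Q → Q* = 35.5833, P* = 91.1667.
With the tax, the buyer price exceeds the seller price by 22.5: (233.5 − 4Q) − (20 + 2Q) = 22.5 → Q' = 31.8333.
ΔQ = 35.5833 − 31.8333 = 3.75; the wedge equals the tax, 22.5.
The triangle = ½ × 3.75 × 22.5 = 42.19.

42.19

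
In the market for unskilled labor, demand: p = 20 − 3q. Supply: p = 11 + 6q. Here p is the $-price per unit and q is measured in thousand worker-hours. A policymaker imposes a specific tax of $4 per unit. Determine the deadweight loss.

$0.89 thousand

Competitive equilibrium: 20 − 3q = 11 + 6q → q* = 1, p* = 17.
With the tax, the buyer price exceeds the seller price by 4: (20 − 3q) − (11 + 6q) = 4 → q' = 0.5556.
Δq = 1 − 0.5556 = 0.4444; the wedge equals the tax, 4.
Deadweight loss = ½ × 0.4444 × 4 = $0.89 thousand.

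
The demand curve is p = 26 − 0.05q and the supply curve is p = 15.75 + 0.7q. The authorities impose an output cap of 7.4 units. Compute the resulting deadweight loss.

14.73

Competitive equilibrium: 26 − 0.05q = 15.75 + 0.7q → q* = 13.6667, p* = 25.3167.
At q = 7.4: demand price = 26 − 0.05·7.4 = 25.63; supply price = 15.75 + 0.7·7.4 = 20.93.
Δq = 13.6667 − 7.4 = 6.2667; wedge = 25.63 − 20.93 = 4.7.
Deadweight loss = ½ × 6.2667 × 4.7 = 14.73.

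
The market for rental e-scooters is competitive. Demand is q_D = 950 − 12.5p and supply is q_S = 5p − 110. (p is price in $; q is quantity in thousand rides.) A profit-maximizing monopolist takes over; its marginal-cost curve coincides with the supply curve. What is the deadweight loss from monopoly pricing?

In inverse form: demand p = 76 − 0.08q, supply p = 22 + 0.2q.
Competitive equilibrium: 76 − 0.08q = 22 + 0.2q → q* = 192.8571, p* = 60.5714.
Marginal revenue: MR = 76 − 0.16q. Set MR = MC: 76 − 0.16q = 22 + 0.2q → q_m = 150.
Price p_m = 76 − 0.08·150 = 64; MC(q_m) = 22 + 0.2·150 = 52.
Competitive q* = 192.8571, so Δq = 42.8571; wedge = 64 − 52 = 12.
Deadweight loss = ½ × 42.8571 × 12 = $257.14 thousand.

$257.14 thousand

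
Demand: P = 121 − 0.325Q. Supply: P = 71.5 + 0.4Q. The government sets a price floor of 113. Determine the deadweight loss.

691.01

Competitive equilibrium: 121 − 0.325Q = 71.5 + 0.4Q → Q* = 68.2759, P* = 98.8103.
At the floor P = 113, quantity demanded = (121 − 113)/0.325 = 24.6154.
Sellers' marginal cost at Q' = 24.6154: 71.5 + 0.4·24.6154 = 81.3462.
ΔQ = 68.2759 − 24.6154 = 43.6605; wedge = 113 − 81.3462 = 31.6538.
The triangle = ½ × 43.6605 × 31.6538 = 691.01.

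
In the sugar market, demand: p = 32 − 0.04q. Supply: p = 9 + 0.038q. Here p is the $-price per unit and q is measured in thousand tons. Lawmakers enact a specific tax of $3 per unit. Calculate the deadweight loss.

Competitive equilibrium: 32 − 0.04q = 9 + 0.038q → q* = 294.8718, p* = 20.2051.
With the tax, the buyer price exceeds the seller price by 3: (32 − 0.04q) − (9 + 0.038q) = 3 → q' = 256.4103.
Δq = 294.8718 − 256.4103 = 38.4615; the wedge equals the tax, 3.
Deadweight loss = ½ × 38.4615 × 3 = $57.69 thousand.

$57.69 thousand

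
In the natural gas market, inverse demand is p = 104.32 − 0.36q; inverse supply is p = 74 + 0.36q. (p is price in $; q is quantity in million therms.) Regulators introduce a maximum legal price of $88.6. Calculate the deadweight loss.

$0.87 million

Competitive equilibrium: 104.32 − 0.36q = 74 + 0.36q → q* = 42.1111, p* = 89.16.
At the ceiling p = 88.6, quantity supplied = (88.6 − 74)/0.36 = 40.5556.
Willingness to pay at q' = 40.5556: 104.32 − 0.36·40.5556 = 89.72.
Δq = 42.1111 − 40.5556 = 1.5555; wedge = 89.72 − 88.6 = 1.12.
Deadweight loss = ½ × 1.5555 × 1.12 = $0.87 million.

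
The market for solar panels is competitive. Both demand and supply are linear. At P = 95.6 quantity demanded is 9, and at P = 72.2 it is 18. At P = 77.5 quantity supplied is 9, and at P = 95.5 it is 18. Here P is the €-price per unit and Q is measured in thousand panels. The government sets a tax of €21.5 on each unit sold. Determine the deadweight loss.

€50.24 thousand

Demand slope = (72.2 − 95.6)/(18 − 9) = −2.6, so P = 119 − 2.6Q.
Supply slope = (95.5 − 77.5)/(18 − 9) = 2, so P = 59.5 + 2Q.
Competitive equilibrium: 119 − 2.6Q = 59.5 + 2Q → Q* = 12.9348, P* = 85.3696.
With the tax, the buyer price exceeds the seller price by 21.5: (119 − 2.6Q) − (59.5 + 2Q) = 21.5 → Q' = 8.2609.
ΔQ = 12.9348 − 8.2609 = 4.6739; the wedge equals the tax, 21.5.
Deadweight loss = ½ × 4.6739 × 21.5 = €50.24 thousand.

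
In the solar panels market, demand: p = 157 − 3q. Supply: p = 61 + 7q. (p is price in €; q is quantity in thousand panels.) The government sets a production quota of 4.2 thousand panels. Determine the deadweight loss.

€145.80 thousand

Competitive equilibrium: 157 − 3q = 61 + 7q → q* = 9.6, p* = 128.2.
At q = 4.2: demand price = 157 − 3·4.2 = 144.4; supply price = 61 + 7·4.2 = 90.4.
Δq = 9.6 − 4.2 = 5.4; wedge = 144.4 − 90.4 = 54.
The triangle = ½ × 5.4 × 54 = €145.80 thousand.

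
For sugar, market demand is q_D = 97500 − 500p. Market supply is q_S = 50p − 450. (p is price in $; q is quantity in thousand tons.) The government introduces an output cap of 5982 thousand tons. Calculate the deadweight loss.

$67248.29 thousand

In inverse form: demand p = 195 − 0.002q, supply p = 9 + 0.02q.
Competitive equilibrium: 195 − 0.002q = 9 + 0.02q → q* = 8454.5455, p* = 178.0909.
At q = 5982: demand price = 195 − 0.002·5982 = 183.036; supply price = 9 + 0.02·5982 = 128.64.
Δq = 8454.5455 − 5982 = 2472.5455; wedge = 183.036 − 128.64 = 54.396.
DWL = ½ × 2472.5455 × 54.396 = $67248.29 thousand.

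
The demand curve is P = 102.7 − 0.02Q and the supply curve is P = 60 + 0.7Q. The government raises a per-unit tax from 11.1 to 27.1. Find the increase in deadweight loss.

Competitive equilibrium: 102.7 − 0.02Q = 60 + 0.7Q → Q* = 59.3056, P* = 101.5139.
For a per-unit tax t: ΔQ = t/0.72, so DWL = ½·t·(t/0.72) = t²/1.44.
At t = 11.1: DWL = 85.563. At t = 27.1: DWL = 510.007.
Increase = 510.007 − 85.563 = 424.44.

424.44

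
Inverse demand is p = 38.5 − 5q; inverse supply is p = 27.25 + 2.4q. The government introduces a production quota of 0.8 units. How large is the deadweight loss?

Competitive equilibrium: 38.5 − 5q = 27.25 + 2.4q → q* = 1.5203, p* = 30.8986.
At q = 0.8: demand price = 38.5 − 5·0.8 = 34.5; supply price = 27.25 + 2.4·0.8 = 29.17.
Δq = 1.5203 − 0.8 = 0.7203; wedge = 34.5 − 29.17 = 5.33.
Welfare loss = ½ × 0.7203 × 5.33 = 1.92.

1.92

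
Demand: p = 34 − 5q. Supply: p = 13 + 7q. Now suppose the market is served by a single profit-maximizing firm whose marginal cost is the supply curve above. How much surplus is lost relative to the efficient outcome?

Competitive equilibrium: 34 − 5q = 13 + 7q → q* = 1.75, p* = 25.25.
Marginal revenue: MR = 34 − 10q. Set MR = MC: 34 − 10q = 13 + 7q → q_m = 1.2353.
Price p_m = 34 − 5·1.2353 = 27.8235; MC(q_m) = 13 + 7·1.2353 = 21.6471.
Competitive q* = 1.75, so Δq = 0.5147; wedge = 27.8235 − 21.6471 = 6.1764.
The triangle = ½ × 0.5147 × 6.1764 = 1.59.

1.59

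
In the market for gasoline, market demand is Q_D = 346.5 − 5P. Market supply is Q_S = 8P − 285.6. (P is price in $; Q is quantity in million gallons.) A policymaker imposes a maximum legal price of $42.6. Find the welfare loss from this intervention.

$377.29 million

In inverse form: demand P = 69.3 − 0.2Q, supply P = 35.7 + 0.125Q.
Competitive equilibrium: 69.3 − 0.2Q = 35.7 + 0.125Q → Q* = 103.3846, P* = 48.6231.
At the ceiling P = 42.6, quantity supplied = (42.6 − 35.7)/0.125 = 55.2.
Willingness to pay at Q' = 55.2: 69.3 − 0.2·55.2 = 58.26.
ΔQ = 103.3846 − 55.2 = 48.1846; wedge = 58.26 − 42.6 = 15.66.
Deadweight loss = ½ × 48.1846 × 15.66 = $377.29 million.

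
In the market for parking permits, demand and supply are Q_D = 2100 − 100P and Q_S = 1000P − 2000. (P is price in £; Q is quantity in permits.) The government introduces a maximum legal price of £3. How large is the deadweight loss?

£2909.09

In inverse form: demand P = 21 − 0.01Q, supply P = 2 + 0.001Q.
Competitive equilibrium: 21 − 0.01Q = 2 + 0.001Q → Q* = 1727.2727, P* = 3.7273.
At the ceiling P = 3, quantity supplied = (3 − 2)/0.001 = 1000.
Willingness to pay at Q' = 1000: 21 − 0.01·1000 = 11.
ΔQ = 1727.2727 − 1000 = 727.2727; wedge = 11 − 3 = 8.
DWL = ½ × 727.2727 × 8 = £2909.09.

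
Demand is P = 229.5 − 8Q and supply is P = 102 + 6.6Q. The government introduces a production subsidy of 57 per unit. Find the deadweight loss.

111.27

Competitive equilibrium: 229.5 − 8Q = 102 + 6.6Q → Q* = 8.7329, P* = 159.637.
The subsidy lowers effective supply by 57: P = 45 + 6.6Q.
New quantity: 229.5 − 8Q = 45 + 6.6Q → Q' = 12.637.
Overproduction ΔQ = 12.637 − 8.7329 = 3.9041; wedge = subsidy = 57.
The triangle = ½ × 3.9041 × 57 = 111.27.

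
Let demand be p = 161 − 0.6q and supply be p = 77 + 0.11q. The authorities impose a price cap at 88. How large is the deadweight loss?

Competitive equilibrium: 161 − 0.6q = 77 + 0.11q → q* = 118.3099, p* = 90.0141.
At the ceiling p = 88, quantity supplied = (88 − 77)/0.11 = 100.
Willingness to pay at q' = 100: 161 − 0.6·100 = 101.
Δq = 118.3099 − 100 = 18.3099; wedge = 101 − 88 = 13.
Deadweight loss = ½ × 18.3099 × 13 = 119.01.

119.01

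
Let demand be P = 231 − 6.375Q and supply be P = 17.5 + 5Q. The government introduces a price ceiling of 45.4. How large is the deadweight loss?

989.37

Competitive equilibrium: 231 − 6.375Q = 17.5 + 5Q → Q* = 18.7692, P* = 111.3462.
At the ceiling P = 45.4, quantity supplied = (45.4 − 17.5)/5 = 5.58.
Willingness to pay at Q' = 5.58: 231 − 6.375·5.58 = 195.4275.
ΔQ = 18.7692 − 5.58 = 13.1892; wedge = 195.4275 − 45.4 = 150.0275.
DWL = ½ × 13.1892 × 150.0275 = 989.37.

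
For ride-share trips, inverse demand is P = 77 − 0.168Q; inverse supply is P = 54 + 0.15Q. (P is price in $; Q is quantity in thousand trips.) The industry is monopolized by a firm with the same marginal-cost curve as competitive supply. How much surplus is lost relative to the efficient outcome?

Competitive equilibrium: 77 − 0.168Q = 54 + 0.15Q → Q* = 72.327, P* = 64.8491.
Marginal revenue: MR = 77 − 0.336Q. Set MR = MC: 77 − 0.336Q = 54 + 0.15Q → Q_m = 47.3251.
Price P_m = 77 − 0.168·47.3251 = 69.0494; MC(Q_m) = 54 + 0.15·47.3251 = 61.0988.
Competitive Q* = 72.327, so ΔQ = 25.0019; wedge = 69.0494 − 61.0988 = 7.9506.
DWL = ½ × 25.0019 × 7.9506 = $99.39 thousand.

$99.39 thousand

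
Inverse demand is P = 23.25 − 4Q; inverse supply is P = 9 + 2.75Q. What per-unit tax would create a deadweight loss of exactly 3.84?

7.2

Competitive equilibrium: 23.25 − 4Q = 9 + 2.75Q → Q* = 2.1111, P* = 14.8056.
A tax t gives ΔQ = t/6.75 and wedge t, so DWL = t²/13.5.
t²/13.5 = 3.84 → t² = 51.84 → t = 7.2.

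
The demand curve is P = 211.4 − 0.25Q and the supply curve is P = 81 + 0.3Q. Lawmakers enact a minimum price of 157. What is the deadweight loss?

Competitive equilibrium: 211.4 − 0.25Q = 81 + 0.3Q → Q* = 237.0909, P* = 152.1273.
At the floor P = 157, quantity demanded = (211.4 − 157)/0.25 = 217.6.
Sellers' marginal cost at Q' = 217.6: 81 + 0.3·217.6 = 146.28.
ΔQ = 237.0909 − 217.6 = 19.4909; wedge = 157 − 146.28 = 10.72.
DWL = ½ × 19.4909 × 10.72 = 104.47.

104.47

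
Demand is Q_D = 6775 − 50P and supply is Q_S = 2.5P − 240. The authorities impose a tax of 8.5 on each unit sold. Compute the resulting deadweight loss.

86.01

In inverse form: demand P = 135.5 − 0.02Q, supply P = 96 + 0.4Q.
Competitive equilibrium: 135.5 − 0.02Q = 96 + 0.4Q → Q* = 94.0476, P* = 133.619.
With the tax, the buyer price exceeds the seller price by 8.5: (135.5 − 0.02Q) − (96 + 0.4Q) = 8.5 → Q' = 73.8095.
ΔQ = 94.0476 − 73.8095 = 20.2381; the wedge equals the tax, 8.5.
Welfare loss = ½ × 20.2381 × 8.5 = 86.01.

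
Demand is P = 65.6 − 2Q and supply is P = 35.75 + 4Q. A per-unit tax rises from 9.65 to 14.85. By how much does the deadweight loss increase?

Competitive equilibrium: 65.6 − 2Q = 35.75 + 4Q → Q* = 4.975, P* = 55.65.
For a per-unit tax t: ΔQ = t/6, so DWL = ½·t·(t/6) = t²/12.
At t = 9.65: DWL = 7.76. At t = 14.85: DWL = 18.377.
Increase = 18.377 − 7.76 = 10.62.

10.62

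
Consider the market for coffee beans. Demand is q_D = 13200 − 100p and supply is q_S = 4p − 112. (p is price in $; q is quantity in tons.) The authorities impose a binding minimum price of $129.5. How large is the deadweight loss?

$2925

In inverse form: demand p = 132 − 0.01q, supply p = 28 + 0.25q.
Competitive equilibrium: 132 − 0.01q = 28 + 0.25q → q* = 400, p* = 128.
At the floor p = 129.5, quantity demanded = (132 − 129.5)/0.01 = 250.
Sellers' marginal cost at q' = 250: 28 + 0.25·250 = 90.5.
Δq = 400 − 250 = 150; wedge = 129.5 − 90.5 = 39.
Deadweight loss = ½ × 150 × 39 = $2925.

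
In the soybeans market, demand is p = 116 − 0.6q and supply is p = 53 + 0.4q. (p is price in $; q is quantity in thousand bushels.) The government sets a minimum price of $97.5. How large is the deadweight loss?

$517.35 thousand

Competitive equilibrium: 116 − 0.6q = 53 + 0.4q → q* = 63, p* = 78.2.
At the floor p = 97.5, quantity demanded = (116 − 97.5)/0.6 = 30.8333.
Sellers' marginal cost at q' = 30.8333: 53 + 0.4·30.8333 = 65.3333.
Δq = 63 − 30.8333 = 32.1667; wedge = 97.5 − 65.3333 = 32.1667.
Deadweight loss = ½ × 32.1667 × 32.1667 = $517.35 thousand.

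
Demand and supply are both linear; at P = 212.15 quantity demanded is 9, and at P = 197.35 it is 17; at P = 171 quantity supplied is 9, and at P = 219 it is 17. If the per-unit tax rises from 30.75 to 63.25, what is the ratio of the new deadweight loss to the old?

4.231

Demand slope = (197.35 − 212.15)/(17 − 9) = −1.85, so P = 228.8 − 1.85Q.
Supply slope = (219 − 171)/(17 − 9) = 6, so P = 117 + 6Q.
Competitive equilibrium: 228.8 − 1.85Q = 117 + 6Q → Q* = 14.242, P* = 202.4522.
For a per-unit tax t: ΔQ = t/7.85, so DWL = ½·t·(t/7.85) = t²/15.7.
At t = 30.75: DWL = 60.227. At t = 63.25: DWL = 254.813.
Ratio = (63.25/30.75)² = 4.231.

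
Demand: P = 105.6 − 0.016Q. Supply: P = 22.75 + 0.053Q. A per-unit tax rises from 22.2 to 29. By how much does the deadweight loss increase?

2522.90

Competitive equilibrium: 105.6 − 0.016Q = 22.75 + 0.053Q → Q* = 1200.7246, P* = 86.3884.
For a per-unit tax t: ΔQ = t/0.069, so DWL = ½·t·(t/0.069) = t²/0.138.
At t = 22.2: DWL = 3571.304. At t = 29: DWL = 6094.203.
Increase = 6094.203 − 3571.304 = 2522.90.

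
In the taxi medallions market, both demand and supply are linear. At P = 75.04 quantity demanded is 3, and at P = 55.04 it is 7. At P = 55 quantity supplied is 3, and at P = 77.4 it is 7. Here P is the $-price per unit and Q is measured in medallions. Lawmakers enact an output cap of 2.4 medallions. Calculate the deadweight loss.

Demand slope = (55.04 − 75.04)/(7 − 3) = −5, so P = 90.04 − 5Q.
Supply slope = (77.4 − 55)/(7 − 3) = 5.6, so P = 38.2 + 5.6Q.
Competitive equilibrium: 90.04 − 5Q = 38.2 + 5.6Q → Q* = 4.8906, P* = 65.5872.
At Q = 2.4: demand price = 90.04 − 5·2.4 = 78.04; supply price = 38.2 + 5.6·2.4 = 51.64.
ΔQ = 4.8906 − 2.4 = 2.4906; wedge = 78.04 − 51.64 = 26.4.
DWL = ½ × 2.4906 × 26.4 = $32.88.

$32.88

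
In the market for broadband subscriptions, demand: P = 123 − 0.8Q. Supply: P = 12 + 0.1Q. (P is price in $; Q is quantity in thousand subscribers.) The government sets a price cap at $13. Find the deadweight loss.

Competitive equilibrium: 123 − 0.8Q = 12 + 0.1Q → Q* = 123.3333, P* = 24.3333.
At the ceiling P = 13, quantity supplied = (13 − 12)/0.1 = 10.
Willingness to pay at Q' = 10: 123 − 0.8·10 = 115.
ΔQ = 123.3333 − 10 = 113.3333; wedge = 115 − 13 = 102.
DWL = ½ × 113.3333 × 102 = $5780 thousand.

$5780 thousand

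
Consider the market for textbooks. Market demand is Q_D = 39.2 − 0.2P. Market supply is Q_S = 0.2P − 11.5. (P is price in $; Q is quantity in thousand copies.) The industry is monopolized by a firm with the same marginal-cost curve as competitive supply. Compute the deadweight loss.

In inverse form: demand P = 196 − 5Q, supply P = 57.5 + 5Q.
Competitive equilibrium: 196 − 5Q = 57.5 + 5Q → Q* = 13.85, P* = 126.75.
Marginal revenue: MR = 196 − 10Q. Set MR = MC: 196 − 10Q = 57.5 + 5Q → Q_m = 9.2333.
Price P_m = 196 − 5·9.2333 = 149.8335; MC(Q_m) = 57.5 + 5·9.2333 = 103.6665.
Competitive Q* = 13.85, so ΔQ = 4.6167; wedge = 149.8335 − 103.6665 = 46.167.
DWL = ½ × 4.6167 × 46.167 = $106.57 thousand.

$106.57 thousand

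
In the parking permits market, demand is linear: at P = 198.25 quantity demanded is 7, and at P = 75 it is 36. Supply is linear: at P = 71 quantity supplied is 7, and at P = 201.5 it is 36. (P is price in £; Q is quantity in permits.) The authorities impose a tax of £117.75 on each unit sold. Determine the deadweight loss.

Demand slope = (75 − 198.25)/(36 − 7) = −4.25, so P = 228 − 4.25Q.
Supply slope = (201.5 − 71)/(36 − 7) = 4.5, so P = 39.5 + 4.5Q.
Competitive equilibrium: 228 − 4.25Q = 39.5 + 4.5Q → Q* = 21.5429, P* = 136.4429.
With the tax, the buyer price exceeds the seller price by 117.75: (228 − 4.25Q) − (39.5 + 4.5Q) = 117.75 → Q' = 8.0857.
ΔQ = 21.5429 − 8.0857 = 13.4572; the wedge equals the tax, 117.75.
Welfare loss = ½ × 13.4572 × 117.75 = £792.29.

£792.29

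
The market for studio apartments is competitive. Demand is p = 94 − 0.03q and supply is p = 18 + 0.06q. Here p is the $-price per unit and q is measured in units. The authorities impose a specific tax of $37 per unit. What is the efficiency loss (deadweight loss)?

$7605.56

Competitive equilibrium: 94 − 0.03q = 18 + 0.06q → q* = 844.4444, p* = 68.6667.
With the tax, the buyer price exceeds the seller price by 37: (94 − 0.03q) − (18 + 0.06q) = 37 → q' = 433.3333.
Δq = 844.4444 − 433.3333 = 411.1111; the wedge equals the tax, 37.
The triangle = ½ × 411.1111 × 37 = $7605.56.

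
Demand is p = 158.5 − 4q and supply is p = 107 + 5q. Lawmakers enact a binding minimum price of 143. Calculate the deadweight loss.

Competitive equilibrium: 158.5 − 4q = 107 + 5q → q* = 5.72222, p* = 135.61111.
At the floor p = 143, quantity demanded = (158.5 − 143)/4 = 3.875.
Sellers' marginal cost at q' = 3.875: 107 + 5·3.875 = 126.375.
Δq = 5.72222 − 3.875 = 1.84722; wedge = 143 − 126.375 = 16.625.
Deadweight loss = ½ × 1.84722 × 16.625 = 15.36.

15.36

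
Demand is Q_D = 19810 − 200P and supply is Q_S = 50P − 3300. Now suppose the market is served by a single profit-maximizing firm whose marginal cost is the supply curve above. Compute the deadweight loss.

In inverse form: demand P = 99.05 − 0.005Q, supply P = 66 + 0.02Q.
Competitive equilibrium: 99.05 − 0.005Q = 66 + 0.02Q → Q* = 1322, P* = 92.44.
Marginal revenue: MR = 99.05 − 0.01Q. Set MR = MC: 99.05 − 0.01Q = 66 + 0.02Q → Q_m = 1101.666667.
Price P_m = 99.05 − 0.005·1101.666667 = 93.541667; MC(Q_m) = 66 + 0.02·1101.666667 = 88.033333.
Competitive Q* = 1322, so ΔQ = 220.333333; wedge = 93.541667 − 88.033333 = 5.508334.
Deadweight loss = ½ × 220.333333 × 5.508334 = 606.83.

606.83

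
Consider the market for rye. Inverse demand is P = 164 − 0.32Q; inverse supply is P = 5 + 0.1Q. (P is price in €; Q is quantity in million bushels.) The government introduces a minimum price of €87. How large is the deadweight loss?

Competitive equilibrium: 164 − 0.32Q = 5 + 0.1Q → Q* = 378.57143, P* = 42.85714.
At the floor P = 87, quantity demanded = (164 − 87)/0.32 = 240.625.
Sellers' marginal cost at Q' = 240.625: 5 + 0.1·240.625 = 29.0625.
ΔQ = 378.57143 − 240.625 = 137.94643; wedge = 87 − 29.0625 = 57.9375.
Deadweight loss = ½ × 137.94643 × 57.9375 = €3996.14 million.

€3996.14 million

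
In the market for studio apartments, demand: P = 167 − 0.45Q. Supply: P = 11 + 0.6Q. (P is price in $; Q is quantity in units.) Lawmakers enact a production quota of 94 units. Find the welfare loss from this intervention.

Competitive equilibrium: 167 − 0.45Q = 11 + 0.6Q → Q* = 148.5714, P* = 100.1429.
At Q = 94: demand price = 167 − 0.45·94 = 124.7; supply price = 11 + 0.6·94 = 67.4.
ΔQ = 148.5714 − 94 = 54.5714; wedge = 124.7 − 67.4 = 57.3.
Deadweight loss = ½ × 54.5714 × 57.3 = $1563.47.

$1563.47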